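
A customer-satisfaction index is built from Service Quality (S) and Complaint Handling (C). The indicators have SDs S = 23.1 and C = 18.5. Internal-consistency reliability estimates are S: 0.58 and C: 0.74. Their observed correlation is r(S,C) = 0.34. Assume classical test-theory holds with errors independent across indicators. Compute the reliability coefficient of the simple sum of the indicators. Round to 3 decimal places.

0.732

Var(S+C) = 23.1² + 18.5² + 2·[23.1·18.5·0.34] = 875.86 + 290.598 = 1166.46.
Because errors are independent across components, Cov(Tᵢ,Tⱼ) = Cov(Xᵢ,Xⱼ); the off-diagonal part of the true-score variance is the same as above.
True-score variance = [23.1²·0.58 + 18.5²·0.74] + 290.598 = 562.759 + 290.598 = 853.357.
Reliability = 853.357 / 1166.46 = 0.732.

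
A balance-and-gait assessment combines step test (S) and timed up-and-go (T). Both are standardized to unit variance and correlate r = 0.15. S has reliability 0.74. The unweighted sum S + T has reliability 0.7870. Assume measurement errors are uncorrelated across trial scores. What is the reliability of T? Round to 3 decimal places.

Var(S+T) = 2 + 2·0.15 = 2.300.
True-score variance = ρ_S + ρ_T + 2·0.15, so 0.7870 = (0.74 + ρ_T + 0.30) / 2.300.
ρ_T = 0.7870·2.300 − 0.74 − 0.30 = 0.770.

0.770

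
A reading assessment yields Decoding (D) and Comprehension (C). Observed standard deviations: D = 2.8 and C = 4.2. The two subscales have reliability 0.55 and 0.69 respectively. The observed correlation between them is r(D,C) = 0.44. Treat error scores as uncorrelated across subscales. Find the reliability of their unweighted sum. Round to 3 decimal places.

0.749

Var(D+C) = 2.8² + 4.2² + 2·[2.8·4.2·0.44] = 25.48 + 10.3488 = 35.8288.
Because errors are independent across components, Cov(Tᵢ,Tⱼ) = Cov(Xᵢ,Xⱼ); the off-diagonal part of the true-score variance is the same as above.
True-score variance = [2.8²·0.55 + 4.2²·0.69] + 10.3488 = 16.4836 + 10.3488 = 26.8324.
Reliability = 26.8324 / 35.8288 = 0.749.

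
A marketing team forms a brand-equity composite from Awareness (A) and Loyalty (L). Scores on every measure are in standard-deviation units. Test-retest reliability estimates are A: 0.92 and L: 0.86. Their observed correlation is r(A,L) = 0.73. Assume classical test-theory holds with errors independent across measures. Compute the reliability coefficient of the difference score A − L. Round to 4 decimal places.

Var(A−L) = 1 + 1 − 2·0.73 = 2 − 1.46 = 0.54.
Under uncorrelated errors the observed covariances equal the true-score covariances, so only the own-variance terms attenuate.
True-score variance = [0.92 + 0.86] − 1.46 = 1.78 − 1.46 = 0.32.
Reliability = 0.32 / 0.54 = 0.5926.

0.5926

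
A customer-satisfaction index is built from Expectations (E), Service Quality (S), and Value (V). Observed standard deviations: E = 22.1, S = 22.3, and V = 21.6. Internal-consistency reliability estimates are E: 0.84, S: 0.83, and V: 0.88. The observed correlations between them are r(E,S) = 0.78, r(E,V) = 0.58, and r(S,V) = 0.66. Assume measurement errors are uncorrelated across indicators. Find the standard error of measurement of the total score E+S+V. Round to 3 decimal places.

14.788

Var(total) = 1452.26 + 1958.37 = 3410.63.
True-score variance = 1233.59 + 1958.37 = 3191.96, so reliability = 0.9359.
Error variance = 3410.63 − 3191.96 = 218.672; SEM = √218.672 = 14.788.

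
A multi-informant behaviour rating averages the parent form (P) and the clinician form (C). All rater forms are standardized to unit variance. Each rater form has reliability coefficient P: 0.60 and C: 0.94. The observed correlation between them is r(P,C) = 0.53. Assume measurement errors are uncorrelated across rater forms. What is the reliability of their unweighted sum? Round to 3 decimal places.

0.850

Var(P+C) = 2 + 2·[0.53] = 2 + 1.06 = 3.06.
With uncorrelated errors the cross-covariances are all true-score covariance, so they carry over unchanged; only the diagonal terms shrink to ρᵢσᵢ².
True-score variance = [0.60 + 0.94] + 1.06 = 1.54 + 1.06 = 2.6.
Reliability = 2.6 / 3.06 = 0.850.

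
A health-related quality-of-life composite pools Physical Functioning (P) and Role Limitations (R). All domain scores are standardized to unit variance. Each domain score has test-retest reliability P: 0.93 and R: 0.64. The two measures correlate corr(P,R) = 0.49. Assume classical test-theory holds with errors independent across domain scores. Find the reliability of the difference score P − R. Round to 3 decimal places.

Var(P−R) = 1 + 1 − 2·0.49 = 2 − 0.98 = 1.02.
With uncorrelated errors the cross-covariances are all true-score covariance, so they carry over unchanged; only the diagonal terms shrink to ρᵢσᵢ².
True-score variance = [0.93 + 0.64] − 0.98 = 1.57 − 0.98 = 0.59.
Reliability = 0.59 / 1.02 = 0.578.

0.578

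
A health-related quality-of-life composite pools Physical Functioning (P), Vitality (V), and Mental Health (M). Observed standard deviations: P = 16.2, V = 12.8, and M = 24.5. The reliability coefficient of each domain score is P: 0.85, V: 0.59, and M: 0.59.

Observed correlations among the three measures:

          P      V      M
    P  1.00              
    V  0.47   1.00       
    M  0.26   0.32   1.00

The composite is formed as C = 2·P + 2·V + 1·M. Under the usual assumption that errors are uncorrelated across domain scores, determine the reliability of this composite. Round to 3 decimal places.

Var(C) = 2²·16.2² + 2²·12.8² + 24.5² + 2·[4·16.2·12.8·0.47 + 2·16.2·24.5·0.26 + 2·12.8·24.5·0.32] = 2305.37 + 1593.86 = 3899.23.
Under uncorrelated errors the observed covariances equal the true-score covariances, so only the own-variance terms attenuate.
True-score variance = [2²·16.2²·0.85 + 2²·12.8²·0.59 + 24.5²·0.59] + 1593.86 = 1633.11 + 1593.86 = 3226.96.
Reliability = 3226.96 / 3899.23 = 0.828.

0.828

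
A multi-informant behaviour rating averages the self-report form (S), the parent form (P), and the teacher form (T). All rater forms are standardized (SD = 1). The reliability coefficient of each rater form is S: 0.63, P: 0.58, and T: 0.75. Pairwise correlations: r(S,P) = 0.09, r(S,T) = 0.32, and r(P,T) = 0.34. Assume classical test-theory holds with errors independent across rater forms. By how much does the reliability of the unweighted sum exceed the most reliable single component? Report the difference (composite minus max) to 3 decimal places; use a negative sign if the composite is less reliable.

Var(sum) = 3 + 1.5 = 4.5; true-score variance = 1.96 + 1.5 = 3.46; composite reliability = 0.7689.
Max component reliability = 0.7500.
Difference = 0.7689 − 0.7500 = 0.019.

0.019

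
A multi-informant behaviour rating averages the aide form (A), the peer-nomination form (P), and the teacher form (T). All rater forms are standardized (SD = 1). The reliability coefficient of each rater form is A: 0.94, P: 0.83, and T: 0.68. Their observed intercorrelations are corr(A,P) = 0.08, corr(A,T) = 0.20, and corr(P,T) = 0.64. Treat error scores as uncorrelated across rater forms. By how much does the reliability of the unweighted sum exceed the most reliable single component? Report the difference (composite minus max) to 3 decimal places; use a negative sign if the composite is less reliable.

-0.054

Var(sum) = 3 + 1.84 = 4.84; true-score variance = 2.45 + 1.84 = 4.29; composite reliability = 0.8864.
Max component reliability = 0.9400.
Difference = 0.8864 − 0.9400 = -0.054.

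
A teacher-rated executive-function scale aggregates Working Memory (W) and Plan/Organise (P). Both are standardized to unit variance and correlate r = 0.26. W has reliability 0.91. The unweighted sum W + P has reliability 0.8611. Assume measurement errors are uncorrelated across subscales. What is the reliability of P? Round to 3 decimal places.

0.740

Var(W+P) = 2 + 2·0.26 = 2.520.
True-score variance = ρ_W + ρ_P + 2·0.26, so 0.8611 = (0.91 + ρ_P + 0.52) / 2.520.
ρ_P = 0.8611·2.520 − 0.91 − 0.52 = 0.740.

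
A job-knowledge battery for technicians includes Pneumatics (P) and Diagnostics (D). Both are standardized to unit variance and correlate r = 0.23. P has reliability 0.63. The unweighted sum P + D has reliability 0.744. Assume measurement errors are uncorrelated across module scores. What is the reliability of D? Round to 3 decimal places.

Var(P+D) = 2 + 2·0.23 = 2.460.
True-score variance = ρ_P + ρ_D + 2·0.23, so 0.744 = (0.63 + ρ_D + 0.46) / 2.460.
ρ_D = 0.744·2.460 − 0.63 − 0.46 = 0.740.

0.740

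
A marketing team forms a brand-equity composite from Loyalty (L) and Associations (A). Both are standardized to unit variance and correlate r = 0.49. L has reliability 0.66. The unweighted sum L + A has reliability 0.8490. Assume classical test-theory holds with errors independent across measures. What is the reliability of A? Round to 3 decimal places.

Var(L+A) = 2 + 2·0.49 = 2.980.
True-score variance = ρ_L + ρ_A + 2·0.49, so 0.8490 = (0.66 + ρ_A + 0.98) / 2.980.
ρ_A = 0.8490·2.980 − 0.66 − 0.98 = 0.890.

0.890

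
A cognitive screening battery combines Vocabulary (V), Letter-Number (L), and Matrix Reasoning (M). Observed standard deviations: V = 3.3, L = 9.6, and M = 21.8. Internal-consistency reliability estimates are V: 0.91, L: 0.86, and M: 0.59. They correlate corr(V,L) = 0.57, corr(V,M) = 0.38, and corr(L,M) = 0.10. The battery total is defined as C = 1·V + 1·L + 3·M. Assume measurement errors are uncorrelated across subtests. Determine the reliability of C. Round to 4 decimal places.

Var(C) = 3.3² + 9.6² + 3²·21.8² + 2·[3.3·9.6·0.57 + 3·3.3·21.8·0.38 + 3·9.6·21.8·0.10] = 4380.21 + 325.706 = 4705.92.
With uncorrelated errors the cross-covariances are all true-score covariance, so they carry over unchanged; only the diagonal terms shrink to ρᵢσᵢ².
True-score variance = [3.3²·0.91 + 9.6²·0.86 + 3²·21.8²·0.59] + 325.706 = 2612.69 + 325.706 = 2938.4.
Reliability = 2938.4 / 4705.92 = 0.6244.

0.6244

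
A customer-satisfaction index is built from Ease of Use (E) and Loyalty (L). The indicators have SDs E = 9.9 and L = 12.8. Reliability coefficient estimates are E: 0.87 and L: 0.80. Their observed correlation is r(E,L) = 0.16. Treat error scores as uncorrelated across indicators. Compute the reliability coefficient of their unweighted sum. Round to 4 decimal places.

Var(E+L) = 9.9² + 12.8² + 2·[9.9·12.8·0.16] = 261.85 + 40.5504 = 302.4.
Under uncorrelated errors the observed covariances equal the true-score covariances, so only the own-variance terms attenuate.
True-score variance = [9.9²·0.87 + 12.8²·0.80] + 40.5504 = 216.341 + 40.5504 = 256.891.
Reliability = 256.891 / 302.4 = 0.8495.

0.8495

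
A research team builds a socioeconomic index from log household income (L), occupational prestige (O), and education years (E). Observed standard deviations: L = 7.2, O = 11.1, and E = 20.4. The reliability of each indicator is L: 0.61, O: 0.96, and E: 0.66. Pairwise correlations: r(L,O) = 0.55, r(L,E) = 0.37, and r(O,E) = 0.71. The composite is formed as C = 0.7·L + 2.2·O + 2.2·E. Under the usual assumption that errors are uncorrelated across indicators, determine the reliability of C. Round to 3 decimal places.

0.840

Var(C) = 0.7²·7.2² + 2.2²·11.1² + 2.2²·20.4² + 2·[1.54·7.2·11.1·0.55 + 1.54·7.2·20.4·0.37 + 4.84·11.1·20.4·0.71] = 2635.95 + 1859.05 = 4495.
Because errors are independent across components, Cov(Tᵢ,Tⱼ) = Cov(Xᵢ,Xⱼ); the off-diagonal part of the true-score variance is the same as above.
True-score variance = [0.7²·7.2²·0.61 + 2.2²·11.1²·0.96 + 2.2²·20.4²·0.66] + 1859.05 = 1917.36 + 1859.05 = 3776.41.
Reliability = 3776.41 / 4495 = 0.840.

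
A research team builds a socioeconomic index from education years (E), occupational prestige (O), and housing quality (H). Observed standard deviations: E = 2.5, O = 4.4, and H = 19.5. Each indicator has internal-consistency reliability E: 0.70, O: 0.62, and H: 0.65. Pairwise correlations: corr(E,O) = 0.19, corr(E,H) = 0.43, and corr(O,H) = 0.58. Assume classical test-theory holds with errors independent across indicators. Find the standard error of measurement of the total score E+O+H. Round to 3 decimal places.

11.930

Var(total) = 405.86 + 145.633 = 551.493.
True-score variance = 263.541 + 145.633 = 409.174, so reliability = 0.7419.
Error variance = 551.493 − 409.174 = 142.319; SEM = √142.319 = 11.930.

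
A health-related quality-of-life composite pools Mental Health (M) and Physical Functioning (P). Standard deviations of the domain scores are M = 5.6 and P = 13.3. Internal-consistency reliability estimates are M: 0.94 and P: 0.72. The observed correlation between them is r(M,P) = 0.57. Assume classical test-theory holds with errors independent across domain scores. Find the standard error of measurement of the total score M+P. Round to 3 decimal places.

Var(total) = 208.25 + 84.9072 = 293.157.
True-score variance = 156.839 + 84.9072 = 241.746, so reliability = 0.8246.
Error variance = 293.157 − 241.746 = 51.4108; SEM = √51.4108 = 7.170.

7.170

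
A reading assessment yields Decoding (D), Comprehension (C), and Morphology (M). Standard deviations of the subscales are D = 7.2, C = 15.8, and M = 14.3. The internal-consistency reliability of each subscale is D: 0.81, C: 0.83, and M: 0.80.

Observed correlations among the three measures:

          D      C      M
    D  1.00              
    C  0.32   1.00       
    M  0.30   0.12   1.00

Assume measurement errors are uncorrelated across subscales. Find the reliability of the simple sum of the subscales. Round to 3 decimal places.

Var(D+C+M) = 7.2² + 15.8² + 14.3² + 2·[7.2·15.8·0.32 + 7.2·14.3·0.30 + 15.8·14.3·0.12] = 505.97 + 188.808 = 694.778.
Because errors are independent across components, Cov(Tᵢ,Tⱼ) = Cov(Xᵢ,Xⱼ); the off-diagonal part of the true-score variance is the same as above.
True-score variance = [7.2²·0.81 + 15.8²·0.83 + 14.3²·0.80] + 188.808 = 412.784 + 188.808 = 601.592.
Reliability = 601.592 / 694.778 = 0.866.

0.866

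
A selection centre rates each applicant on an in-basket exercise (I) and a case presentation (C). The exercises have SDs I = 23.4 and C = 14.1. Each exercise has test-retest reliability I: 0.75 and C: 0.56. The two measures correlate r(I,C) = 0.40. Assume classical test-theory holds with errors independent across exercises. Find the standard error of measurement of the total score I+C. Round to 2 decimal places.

Var(total) = 746.37 + 263.952 = 1010.32.
True-score variance = 522.004 + 263.952 = 785.956, so reliability = 0.7779.
Error variance = 1010.32 − 785.956 = 224.366; SEM = √224.366 = 14.98.

14.98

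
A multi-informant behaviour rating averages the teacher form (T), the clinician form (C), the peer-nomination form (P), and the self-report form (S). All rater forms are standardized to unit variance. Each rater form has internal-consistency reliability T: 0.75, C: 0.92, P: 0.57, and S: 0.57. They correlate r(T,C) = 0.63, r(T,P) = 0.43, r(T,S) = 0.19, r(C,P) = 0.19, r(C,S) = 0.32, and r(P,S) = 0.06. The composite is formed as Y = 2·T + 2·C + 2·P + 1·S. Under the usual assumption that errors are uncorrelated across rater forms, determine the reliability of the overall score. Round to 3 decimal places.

Var(Y) = 2² + 2² + 2² + 1 + 2·[4·0.63 + 4·0.43 + 2·0.19 + 4·0.19 + 2·0.32 + 2·0.06] = 13 + 12.28 = 25.28.
With uncorrelated errors the cross-covariances are all true-score covariance, so they carry over unchanged; only the diagonal terms shrink to ρᵢσᵢ².
True-score variance = [2²·0.75 + 2²·0.92 + 2²·0.57 + 0.57] + 12.28 = 9.53 + 12.28 = 21.81.
Reliability = 21.81 / 25.28 = 0.863.

0.863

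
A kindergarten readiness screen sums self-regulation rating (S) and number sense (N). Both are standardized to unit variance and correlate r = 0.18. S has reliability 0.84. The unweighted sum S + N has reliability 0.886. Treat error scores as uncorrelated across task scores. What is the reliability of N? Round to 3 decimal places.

Var(S+N) = 2 + 2·0.18 = 2.360.
True-score variance = ρ_S + ρ_N + 2·0.18, so 0.886 = (0.84 + ρ_N + 0.36) / 2.360.
ρ_N = 0.886·2.360 − 0.84 − 0.36 = 0.891.

0.891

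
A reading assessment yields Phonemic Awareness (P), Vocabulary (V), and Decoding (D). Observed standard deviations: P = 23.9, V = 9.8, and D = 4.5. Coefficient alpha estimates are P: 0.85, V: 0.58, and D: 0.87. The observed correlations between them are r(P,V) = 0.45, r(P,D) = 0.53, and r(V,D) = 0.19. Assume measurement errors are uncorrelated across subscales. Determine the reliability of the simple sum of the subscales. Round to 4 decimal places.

Var(P+V+D) = 23.9² + 9.8² + 4.5² + 2·[23.9·9.8·0.45 + 23.9·4.5·0.53 + 9.8·4.5·0.19] = 687.5 + 341.559 = 1029.06.
With uncorrelated errors the cross-covariances are all true-score covariance, so they carry over unchanged; only the diagonal terms shrink to ρᵢσᵢ².
True-score variance = [23.9²·0.85 + 9.8²·0.58 + 4.5²·0.87] + 341.559 = 558.849 + 341.559 = 900.408.
Reliability = 900.408 / 1029.06 = 0.8750.

0.8750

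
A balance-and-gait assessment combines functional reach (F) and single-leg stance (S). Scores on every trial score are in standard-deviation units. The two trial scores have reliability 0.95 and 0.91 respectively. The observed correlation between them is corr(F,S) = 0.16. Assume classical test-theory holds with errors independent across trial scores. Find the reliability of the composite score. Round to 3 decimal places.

0.940

Var(F+S) = 2 + 2·[0.16] = 2 + 0.32 = 2.32.
Because errors are independent across components, Cov(Tᵢ,Tⱼ) = Cov(Xᵢ,Xⱼ); the off-diagonal part of the true-score variance is the same as above.
True-score variance = [0.95 + 0.91] + 0.32 = 1.86 + 0.32 = 2.18.
Reliability = 2.18 / 2.32 = 0.940.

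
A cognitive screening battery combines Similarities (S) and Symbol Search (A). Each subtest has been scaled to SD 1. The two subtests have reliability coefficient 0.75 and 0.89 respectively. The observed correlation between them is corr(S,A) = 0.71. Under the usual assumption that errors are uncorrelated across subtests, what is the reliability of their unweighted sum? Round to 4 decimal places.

Var(S+A) = 2 + 2·[0.71] = 2 + 1.42 = 3.42.
With uncorrelated errors the cross-covariances are all true-score covariance, so they carry over unchanged; only the diagonal terms shrink to ρᵢσᵢ².
True-score variance = [0.75 + 0.89] + 1.42 = 1.64 + 1.42 = 3.06.
Reliability = 3.06 / 3.42 = 0.8947.

0.8947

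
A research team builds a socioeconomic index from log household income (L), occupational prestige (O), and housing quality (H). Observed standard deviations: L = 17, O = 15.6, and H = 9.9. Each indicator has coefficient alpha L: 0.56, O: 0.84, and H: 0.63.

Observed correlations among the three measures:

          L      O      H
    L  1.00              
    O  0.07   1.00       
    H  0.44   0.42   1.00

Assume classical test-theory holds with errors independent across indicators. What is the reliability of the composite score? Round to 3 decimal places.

Var(L+O+H) = 17² + 15.6² + 9.9² + 2·[17·15.6·0.07 + 17·9.9·0.44 + 15.6·9.9·0.42] = 630.37 + 314.962 = 945.332.
Because errors are independent across components, Cov(Tᵢ,Tⱼ) = Cov(Xᵢ,Xⱼ); the off-diagonal part of the true-score variance is the same as above.
True-score variance = [17²·0.56 + 15.6²·0.84 + 9.9²·0.63] + 314.962 = 428.009 + 314.962 = 742.97.
Reliability = 742.97 / 945.332 = 0.786.

0.786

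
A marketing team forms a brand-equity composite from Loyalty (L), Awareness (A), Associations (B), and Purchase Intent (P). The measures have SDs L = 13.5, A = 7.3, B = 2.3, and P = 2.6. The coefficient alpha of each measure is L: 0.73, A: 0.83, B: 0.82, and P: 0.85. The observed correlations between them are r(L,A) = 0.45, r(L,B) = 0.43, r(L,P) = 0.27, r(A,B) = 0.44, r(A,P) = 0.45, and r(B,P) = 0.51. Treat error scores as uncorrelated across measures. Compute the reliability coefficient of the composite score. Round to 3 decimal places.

0.857

Var(L+A+B+P) = 13.5² + 7.3² + 2.3² + 2.6² + 2·[13.5·7.3·0.45 + 13.5·2.3·0.43 + 13.5·2.6·0.27 + 7.3·2.3·0.44 + 7.3·2.6·0.45 + 2.3·2.6·0.51] = 247.59 + 172.309 = 419.899.
Because errors are independent across components, Cov(Tᵢ,Tⱼ) = Cov(Xᵢ,Xⱼ); the off-diagonal part of the true-score variance is the same as above.
True-score variance = [13.5²·0.73 + 7.3²·0.83 + 2.3²·0.82 + 2.6²·0.85] + 172.309 = 187.357 + 172.309 = 359.666.
Reliability = 359.666 / 419.899 = 0.857.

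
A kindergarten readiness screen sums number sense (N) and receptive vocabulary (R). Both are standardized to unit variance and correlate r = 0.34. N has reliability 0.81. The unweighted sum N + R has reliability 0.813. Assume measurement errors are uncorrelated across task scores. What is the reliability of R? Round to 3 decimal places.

0.689

Var(N+R) = 2 + 2·0.34 = 2.680.
True-score variance = ρ_N + ρ_R + 2·0.34, so 0.813 = (0.81 + ρ_R + 0.68) / 2.680.
ρ_R = 0.813·2.680 − 0.81 − 0.68 = 0.689.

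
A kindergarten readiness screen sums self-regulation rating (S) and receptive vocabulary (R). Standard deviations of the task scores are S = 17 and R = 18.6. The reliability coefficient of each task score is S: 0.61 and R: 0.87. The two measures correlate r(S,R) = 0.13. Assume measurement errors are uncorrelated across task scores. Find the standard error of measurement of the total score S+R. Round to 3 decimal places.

12.557

Var(total) = 634.96 + 82.212 = 717.172.
True-score variance = 477.275 + 82.212 = 559.487, so reliability = 0.7801.
Error variance = 717.172 − 559.487 = 157.685; SEM = √157.685 = 12.557.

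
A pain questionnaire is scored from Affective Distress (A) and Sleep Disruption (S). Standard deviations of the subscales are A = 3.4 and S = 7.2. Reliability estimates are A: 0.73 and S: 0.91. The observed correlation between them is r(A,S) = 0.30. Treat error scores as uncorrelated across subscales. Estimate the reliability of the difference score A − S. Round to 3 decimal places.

0.840

Var(A−S) = 3.4² + 7.2² − 2·3.4·7.2·0.30 = 63.4 − 14.688 = 48.712.
Under uncorrelated errors the observed covariances equal the true-score covariances, so only the own-variance terms attenuate.
True-score variance = [3.4²·0.73 + 7.2²·0.91] − 14.688 = 55.6132 − 14.688 = 40.9252.
Reliability = 40.9252 / 48.712 = 0.840.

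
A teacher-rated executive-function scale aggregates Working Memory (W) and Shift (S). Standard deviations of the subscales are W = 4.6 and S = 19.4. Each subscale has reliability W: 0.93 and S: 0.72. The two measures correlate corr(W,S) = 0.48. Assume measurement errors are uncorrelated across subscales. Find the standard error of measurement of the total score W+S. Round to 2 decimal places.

10.34

Var(total) = 397.52 + 85.6704 = 483.19.
True-score variance = 290.658 + 85.6704 = 376.328, so reliability = 0.7788.
Error variance = 483.19 − 376.328 = 106.862; SEM = √106.862 = 10.34.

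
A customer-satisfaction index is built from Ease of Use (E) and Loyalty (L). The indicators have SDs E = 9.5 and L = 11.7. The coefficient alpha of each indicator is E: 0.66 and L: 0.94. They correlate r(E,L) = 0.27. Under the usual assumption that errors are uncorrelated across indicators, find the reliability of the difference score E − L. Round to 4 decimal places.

Var(E−L) = 9.5² + 11.7² − 2·9.5·11.7·0.27 = 227.14 − 60.021 = 167.119.
With uncorrelated errors the cross-covariances are all true-score covariance, so they carry over unchanged; only the diagonal terms shrink to ρᵢσᵢ².
True-score variance = [9.5²·0.66 + 11.7²·0.94] − 60.021 = 188.242 − 60.021 = 128.221.
Reliability = 128.221 / 167.119 = 0.7672.

0.7672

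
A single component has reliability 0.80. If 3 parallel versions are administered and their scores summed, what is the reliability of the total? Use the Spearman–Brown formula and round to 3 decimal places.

0.923

ρ_k = kρ / (1 + (k−1)ρ) = 3·0.80 / (1 + 2·0.80) = 2.400 / 2.600 = 0.923.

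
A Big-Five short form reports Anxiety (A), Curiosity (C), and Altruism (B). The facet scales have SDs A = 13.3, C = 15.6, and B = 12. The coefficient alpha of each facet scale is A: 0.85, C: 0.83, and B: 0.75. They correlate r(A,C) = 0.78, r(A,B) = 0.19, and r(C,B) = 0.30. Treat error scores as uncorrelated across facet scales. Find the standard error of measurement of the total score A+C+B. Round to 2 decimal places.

10.19

Var(total) = 564.25 + 496.637 = 1060.89.
True-score variance = 460.345 + 496.637 = 956.982, so reliability = 0.9021.
Error variance = 1060.89 − 956.982 = 103.905; SEM = √103.905 = 10.19.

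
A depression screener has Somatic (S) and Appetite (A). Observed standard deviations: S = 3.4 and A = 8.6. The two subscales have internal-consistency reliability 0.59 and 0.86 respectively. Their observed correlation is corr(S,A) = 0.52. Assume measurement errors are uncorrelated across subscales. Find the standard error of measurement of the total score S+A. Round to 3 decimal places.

Var(total) = 85.52 + 30.4096 = 115.93.
True-score variance = 70.426 + 30.4096 = 100.836, so reliability = 0.8698.
Error variance = 115.93 − 100.836 = 15.094; SEM = √15.094 = 3.885.

3.885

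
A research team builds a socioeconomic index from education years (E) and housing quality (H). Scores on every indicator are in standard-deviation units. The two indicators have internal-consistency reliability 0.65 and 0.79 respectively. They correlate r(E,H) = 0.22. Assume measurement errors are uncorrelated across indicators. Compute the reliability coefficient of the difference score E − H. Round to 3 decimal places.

0.641

Var(E−H) = 1 + 1 − 2·0.22 = 2 − 0.44 = 1.56.
Because errors are independent across components, Cov(Tᵢ,Tⱼ) = Cov(Xᵢ,Xⱼ); the off-diagonal part of the true-score variance is the same as above.
True-score variance = [0.65 + 0.79] − 0.44 = 1.44 − 0.44 = 1.
Reliability = 1 / 1.56 = 0.641.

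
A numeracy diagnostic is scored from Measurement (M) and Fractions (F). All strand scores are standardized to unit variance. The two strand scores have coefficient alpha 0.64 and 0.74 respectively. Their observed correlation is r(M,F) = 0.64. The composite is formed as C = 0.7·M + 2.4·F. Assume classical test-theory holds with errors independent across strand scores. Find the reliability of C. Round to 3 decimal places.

Var(C) = 0.7² + 2.4² + 2·[1.68·0.64] = 6.25 + 2.1504 = 8.4004.
Because errors are independent across components, Cov(Tᵢ,Tⱼ) = Cov(Xᵢ,Xⱼ); the off-diagonal part of the true-score variance is the same as above.
True-score variance = [0.7²·0.64 + 2.4²·0.74] + 2.1504 = 4.576 + 2.1504 = 6.7264.
Reliability = 6.7264 / 8.4004 = 0.801.

0.801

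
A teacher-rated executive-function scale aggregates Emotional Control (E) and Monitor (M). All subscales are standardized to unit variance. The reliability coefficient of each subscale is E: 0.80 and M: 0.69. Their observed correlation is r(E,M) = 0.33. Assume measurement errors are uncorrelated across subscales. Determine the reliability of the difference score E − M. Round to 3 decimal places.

Var(E−M) = 1 + 1 − 2·0.33 = 2 − 0.66 = 1.34.
Because errors are independent across components, Cov(Tᵢ,Tⱼ) = Cov(Xᵢ,Xⱼ); the off-diagonal part of the true-score variance is the same as above.
True-score variance = [0.80 + 0.69] − 0.66 = 1.49 − 0.66 = 0.83.
Reliability = 0.83 / 1.34 = 0.619.

0.619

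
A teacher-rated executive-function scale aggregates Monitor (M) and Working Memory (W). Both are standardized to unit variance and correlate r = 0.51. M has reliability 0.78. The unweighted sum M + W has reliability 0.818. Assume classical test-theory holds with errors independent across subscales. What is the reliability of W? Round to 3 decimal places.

0.670

Var(M+W) = 2 + 2·0.51 = 3.020.
True-score variance = ρ_M + ρ_W + 2·0.51, so 0.818 = (0.78 + ρ_W + 1.02) / 3.020.
ρ_W = 0.818·3.020 − 0.78 − 1.02 = 0.670.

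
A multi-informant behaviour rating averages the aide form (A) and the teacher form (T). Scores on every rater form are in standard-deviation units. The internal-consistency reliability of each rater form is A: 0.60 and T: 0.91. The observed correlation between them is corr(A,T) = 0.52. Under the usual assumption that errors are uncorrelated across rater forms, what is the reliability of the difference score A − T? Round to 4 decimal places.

0.4896

Var(A−T) = 1 + 1 − 2·0.52 = 2 − 1.04 = 0.96.
With uncorrelated errors the cross-covariances are all true-score covariance, so they carry over unchanged; only the diagonal terms shrink to ρᵢσᵢ².
True-score variance = [0.60 + 0.91] − 1.04 = 1.51 − 1.04 = 0.47.
Reliability = 0.47 / 0.96 = 0.4896.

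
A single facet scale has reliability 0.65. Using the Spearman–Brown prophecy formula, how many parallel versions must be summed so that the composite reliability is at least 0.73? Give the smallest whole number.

k ≥ ρ*(1−ρ₁)/(ρ₁(1−ρ*)) = 0.73·0.35 / (0.65·0.27) = 1.456.
Smallest integer k = 2.

2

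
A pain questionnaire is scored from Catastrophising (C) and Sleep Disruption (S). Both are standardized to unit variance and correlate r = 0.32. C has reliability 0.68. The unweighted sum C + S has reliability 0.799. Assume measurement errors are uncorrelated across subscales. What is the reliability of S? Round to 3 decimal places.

0.789

Var(C+S) = 2 + 2·0.32 = 2.640.
True-score variance = ρ_C + ρ_S + 2·0.32, so 0.799 = (0.68 + ρ_S + 0.64) / 2.640.
ρ_S = 0.799·2.640 − 0.68 − 0.64 = 0.789.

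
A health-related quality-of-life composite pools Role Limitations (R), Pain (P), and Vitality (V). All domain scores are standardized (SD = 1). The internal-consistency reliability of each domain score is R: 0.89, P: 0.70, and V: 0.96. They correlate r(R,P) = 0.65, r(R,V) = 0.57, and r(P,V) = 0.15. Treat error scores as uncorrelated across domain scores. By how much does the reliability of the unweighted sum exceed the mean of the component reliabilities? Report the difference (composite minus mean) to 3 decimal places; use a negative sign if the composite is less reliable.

Var(sum) = 3 + 2.74 = 5.74; true-score variance = 2.55 + 2.74 = 5.29; composite reliability = 0.9216.
Mean component reliability = 0.8500.
Difference = 0.9216 − 0.8500 = 0.072.

0.072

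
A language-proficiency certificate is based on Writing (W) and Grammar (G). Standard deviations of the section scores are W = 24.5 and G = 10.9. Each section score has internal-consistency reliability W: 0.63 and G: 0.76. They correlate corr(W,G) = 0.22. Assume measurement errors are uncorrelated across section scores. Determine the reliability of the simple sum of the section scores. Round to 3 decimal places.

0.700

Var(W+G) = 24.5² + 10.9² + 2·[24.5·10.9·0.22] = 719.06 + 117.502 = 836.562.
With uncorrelated errors the cross-covariances are all true-score covariance, so they carry over unchanged; only the diagonal terms shrink to ρᵢσᵢ².
True-score variance = [24.5²·0.63 + 10.9²·0.76] + 117.502 = 468.453 + 117.502 = 585.955.
Reliability = 585.955 / 836.562 = 0.700.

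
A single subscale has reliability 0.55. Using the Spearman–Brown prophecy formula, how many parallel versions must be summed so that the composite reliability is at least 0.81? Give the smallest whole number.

k ≥ ρ*(1−ρ₁)/(ρ₁(1−ρ*)) = 0.81·0.45 / (0.55·0.19) = 3.488.
Smallest integer k = 4.

4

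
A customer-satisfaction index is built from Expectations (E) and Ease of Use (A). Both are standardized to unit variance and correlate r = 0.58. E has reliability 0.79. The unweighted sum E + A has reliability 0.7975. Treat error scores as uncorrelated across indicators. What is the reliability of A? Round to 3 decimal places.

0.570

Var(E+A) = 2 + 2·0.58 = 3.160.
True-score variance = ρ_E + ρ_A + 2·0.58, so 0.7975 = (0.79 + ρ_A + 1.16) / 3.160.
ρ_A = 0.7975·3.160 − 0.79 − 1.16 = 0.570.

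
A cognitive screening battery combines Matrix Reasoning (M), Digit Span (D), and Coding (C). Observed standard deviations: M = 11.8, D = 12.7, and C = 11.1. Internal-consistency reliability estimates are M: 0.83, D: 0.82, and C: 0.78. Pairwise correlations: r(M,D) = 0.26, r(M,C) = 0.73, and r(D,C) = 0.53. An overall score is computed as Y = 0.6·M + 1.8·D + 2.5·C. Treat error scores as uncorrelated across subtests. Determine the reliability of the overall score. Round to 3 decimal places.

0.886

Var(Y) = 0.6²·11.8² + 1.8²·12.7² + 2.5²·11.1² + 2·[1.08·11.8·12.7·0.26 + 1.5·11.8·11.1·0.73 + 4.5·12.7·11.1·0.53] = 1342.77 + 1043.43 = 2386.2.
With uncorrelated errors the cross-covariances are all true-score covariance, so they carry over unchanged; only the diagonal terms shrink to ρᵢσᵢ².
True-score variance = [0.6²·11.8²·0.83 + 1.8²·12.7²·0.82 + 2.5²·11.1²·0.78] + 1043.43 = 1070.77 + 1043.43 = 2114.2.
Reliability = 2114.2 / 2386.2 = 0.886.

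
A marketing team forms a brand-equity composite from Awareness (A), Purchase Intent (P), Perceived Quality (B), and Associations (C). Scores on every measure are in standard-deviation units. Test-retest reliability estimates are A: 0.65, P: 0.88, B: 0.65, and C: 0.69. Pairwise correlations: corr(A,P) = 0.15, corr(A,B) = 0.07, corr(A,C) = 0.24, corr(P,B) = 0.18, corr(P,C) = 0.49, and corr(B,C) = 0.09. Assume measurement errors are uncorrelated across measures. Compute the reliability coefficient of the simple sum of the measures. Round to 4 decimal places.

Var(A+P+B+C) = 4 + 2·[0.15 + 0.07 + 0.24 + 0.18 + 0.49 + 0.09] = 4 + 2.44 = 6.44.
Under uncorrelated errors the observed covariances equal the true-score covariances, so only the own-variance terms attenuate.
True-score variance = [0.65 + 0.88 + 0.65 + 0.69] + 2.44 = 2.87 + 2.44 = 5.31.
Reliability = 5.31 / 6.44 = 0.8245.

0.8245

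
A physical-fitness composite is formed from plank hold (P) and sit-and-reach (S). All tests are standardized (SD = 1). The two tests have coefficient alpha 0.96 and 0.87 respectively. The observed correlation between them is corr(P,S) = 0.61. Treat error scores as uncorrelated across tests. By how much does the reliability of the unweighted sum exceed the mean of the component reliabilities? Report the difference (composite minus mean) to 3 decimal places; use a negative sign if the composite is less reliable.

0.032

Var(sum) = 2 + 1.22 = 3.22; true-score variance = 1.83 + 1.22 = 3.05; composite reliability = 0.9472.
Mean component reliability = 0.9150.
Difference = 0.9472 − 0.9150 = 0.032.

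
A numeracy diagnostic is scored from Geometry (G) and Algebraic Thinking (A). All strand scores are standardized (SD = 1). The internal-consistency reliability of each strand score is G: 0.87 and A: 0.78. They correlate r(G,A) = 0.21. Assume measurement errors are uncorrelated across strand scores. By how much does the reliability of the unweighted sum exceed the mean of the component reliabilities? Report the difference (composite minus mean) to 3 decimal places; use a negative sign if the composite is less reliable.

Var(sum) = 2 + 0.42 = 2.42; true-score variance = 1.65 + 0.42 = 2.07; composite reliability = 0.8554.
Mean component reliability = 0.8250.
Difference = 0.8554 − 0.8250 = 0.030.

0.030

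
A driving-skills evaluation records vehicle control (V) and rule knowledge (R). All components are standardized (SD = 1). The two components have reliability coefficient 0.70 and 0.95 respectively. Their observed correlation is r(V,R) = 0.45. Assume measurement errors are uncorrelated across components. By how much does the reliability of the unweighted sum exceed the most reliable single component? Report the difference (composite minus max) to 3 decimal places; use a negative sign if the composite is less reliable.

-0.071

Var(sum) = 2 + 0.9 = 2.9; true-score variance = 1.65 + 0.9 = 2.55; composite reliability = 0.8793.
Max component reliability = 0.9500.
Difference = 0.8793 − 0.9500 = -0.071.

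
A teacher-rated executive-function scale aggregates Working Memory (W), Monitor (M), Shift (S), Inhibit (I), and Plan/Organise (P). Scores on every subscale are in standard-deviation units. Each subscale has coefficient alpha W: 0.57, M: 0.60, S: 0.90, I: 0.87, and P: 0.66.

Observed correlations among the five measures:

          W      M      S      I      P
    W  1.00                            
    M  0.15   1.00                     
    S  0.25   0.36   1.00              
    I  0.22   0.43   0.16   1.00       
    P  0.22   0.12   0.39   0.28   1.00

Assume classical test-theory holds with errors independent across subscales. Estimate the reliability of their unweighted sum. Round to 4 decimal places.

0.8622

Var(W+M+S+I+P) = 5 + 2·[0.15 + 0.25 + 0.22 + 0.22 + 0.36 + 0.43 + 0.12 + 0.16 + 0.39 + 0.28] = 5 + 5.16 = 10.16.
Because errors are independent across components, Cov(Tᵢ,Tⱼ) = Cov(Xᵢ,Xⱼ); the off-diagonal part of the true-score variance is the same as above.
True-score variance = [0.57 + 0.60 + 0.90 + 0.87 + 0.66] + 5.16 = 3.6 + 5.16 = 8.76.
Reliability = 8.76 / 10.16 = 0.8622.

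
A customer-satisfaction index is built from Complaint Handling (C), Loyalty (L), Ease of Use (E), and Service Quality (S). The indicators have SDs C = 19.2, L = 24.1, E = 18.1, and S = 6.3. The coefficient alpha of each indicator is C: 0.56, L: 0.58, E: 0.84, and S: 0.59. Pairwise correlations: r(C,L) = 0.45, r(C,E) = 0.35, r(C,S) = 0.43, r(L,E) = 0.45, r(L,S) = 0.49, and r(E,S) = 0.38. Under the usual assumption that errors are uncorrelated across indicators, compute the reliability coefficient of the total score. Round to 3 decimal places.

0.825

Var(C+L+E+S) = 19.2² + 24.1² + 18.1² + 6.3² + 2·[19.2·24.1·0.45 + 19.2·18.1·0.35 + 19.2·6.3·0.43 + 24.1·18.1·0.45 + 24.1·6.3·0.49 + 18.1·6.3·0.38] = 1316.75 + 1391.78 = 2708.53.
Because errors are independent across components, Cov(Tᵢ,Tⱼ) = Cov(Xᵢ,Xⱼ); the off-diagonal part of the true-score variance is the same as above.
True-score variance = [19.2²·0.56 + 24.1²·0.58 + 18.1²·0.84 + 6.3²·0.59] + 1391.78 = 841.918 + 1391.78 = 2233.7.
Reliability = 2233.7 / 2708.53 = 0.825.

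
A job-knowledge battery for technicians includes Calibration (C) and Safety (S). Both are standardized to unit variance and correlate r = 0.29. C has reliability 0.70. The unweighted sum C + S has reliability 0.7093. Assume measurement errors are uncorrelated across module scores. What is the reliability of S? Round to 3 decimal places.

0.550

Var(C+S) = 2 + 2·0.29 = 2.580.
True-score variance = ρ_C + ρ_S + 2·0.29, so 0.7093 = (0.70 + ρ_S + 0.58) / 2.580.
ρ_S = 0.7093·2.580 − 0.70 − 0.58 = 0.550.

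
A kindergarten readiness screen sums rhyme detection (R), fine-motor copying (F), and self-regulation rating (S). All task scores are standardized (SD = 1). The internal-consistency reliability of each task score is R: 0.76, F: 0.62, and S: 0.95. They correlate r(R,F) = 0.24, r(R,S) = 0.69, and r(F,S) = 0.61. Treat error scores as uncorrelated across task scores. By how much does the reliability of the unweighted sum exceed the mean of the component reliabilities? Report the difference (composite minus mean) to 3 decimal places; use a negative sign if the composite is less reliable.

Var(sum) = 3 + 3.08 = 6.08; true-score variance = 2.33 + 3.08 = 5.41; composite reliability = 0.8898.
Mean component reliability = 0.7767.
Difference = 0.8898 − 0.7767 = 0.113.

0.113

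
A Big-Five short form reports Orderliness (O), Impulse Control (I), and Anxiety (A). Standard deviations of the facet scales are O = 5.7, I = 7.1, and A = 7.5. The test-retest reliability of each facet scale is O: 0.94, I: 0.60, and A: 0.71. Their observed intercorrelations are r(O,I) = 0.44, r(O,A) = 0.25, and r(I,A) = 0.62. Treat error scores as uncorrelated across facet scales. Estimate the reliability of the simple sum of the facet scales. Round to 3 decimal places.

Var(O+I+A) = 5.7² + 7.1² + 7.5² + 2·[5.7·7.1·0.44 + 5.7·7.5·0.25 + 7.1·7.5·0.62] = 139.15 + 123.019 = 262.169.
Because errors are independent across components, Cov(Tᵢ,Tⱼ) = Cov(Xᵢ,Xⱼ); the off-diagonal part of the true-score variance is the same as above.
True-score variance = [5.7²·0.94 + 7.1²·0.60 + 7.5²·0.71] + 123.019 = 100.724 + 123.019 = 223.743.
Reliability = 223.743 / 262.169 = 0.853.

0.853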